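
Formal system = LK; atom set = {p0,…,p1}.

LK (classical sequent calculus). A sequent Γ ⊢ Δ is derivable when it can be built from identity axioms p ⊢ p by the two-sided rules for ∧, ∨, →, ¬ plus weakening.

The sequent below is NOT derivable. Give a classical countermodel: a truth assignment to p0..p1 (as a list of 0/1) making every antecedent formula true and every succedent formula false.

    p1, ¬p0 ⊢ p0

Search for a countermodel by truth-table:
  v=00: Γ:[p1=F, ¬p0=T] Δ:[p0=F] refutes=False
  v=01: Γ:[p1=T, ¬p0=T] Δ:[p0=F] refutes=True  ← countermodel

Result: [0, 1]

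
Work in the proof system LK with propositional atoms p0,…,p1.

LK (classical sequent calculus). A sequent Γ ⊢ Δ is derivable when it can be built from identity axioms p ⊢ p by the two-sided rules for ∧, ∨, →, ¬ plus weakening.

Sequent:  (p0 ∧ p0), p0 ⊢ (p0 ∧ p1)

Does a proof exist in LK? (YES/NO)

Truth-table refutation:
  v=00: Γ:[(p0 ∧ p0)=F, p0=F] Δ:[(p0 ∧ p1)=F] refutes=False
  v=01: Γ:[(p0 ∧ p0)=F, p0=F] Δ:[(p0 ∧ p1)=F] refutes=False
  v=10: Γ:[(p0 ∧ p0)=T, p0=T] Δ:[(p0 ∧ p1)=F] refutes=True  ← countermodel

Result: NO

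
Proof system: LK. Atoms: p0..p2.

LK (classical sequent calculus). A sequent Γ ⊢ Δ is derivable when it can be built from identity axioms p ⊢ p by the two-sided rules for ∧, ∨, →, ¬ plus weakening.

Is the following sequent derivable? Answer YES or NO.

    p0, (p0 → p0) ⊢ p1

Enumerate valuations to refute Γ ⊢ Δ:
  v=000: Γ:[p0=F, (p0 → p0)=T] Δ:[p1=F] refutes=False
  v=001: Γ:[p0=F, (p0 → p0)=T] Δ:[p1=F] refutes=False
  v=010: Γ:[p0=F, (p0 → p0)=T] Δ:[p1=T] refutes=False
  v=011: Γ:[p0=F, (p0 → p0)=T] Δ:[p1=T] refutes=False
  v=100: Γ:[p0=T, (p0 → p0)=T] Δ:[p1=F] refutes=True  ← countermodel

Result: NO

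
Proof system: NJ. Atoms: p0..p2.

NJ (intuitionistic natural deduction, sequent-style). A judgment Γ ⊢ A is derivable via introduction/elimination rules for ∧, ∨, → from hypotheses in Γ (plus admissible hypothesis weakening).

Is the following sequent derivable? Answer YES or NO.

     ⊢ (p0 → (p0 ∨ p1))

Derivation (root first):
[→I]  ⊢ (p0 → (p0 ∨ p1))
  [∨I₁] p0 ⊢ (p0 ∨ p1)
    [Ax] p0 ⊢ p0

Result: YES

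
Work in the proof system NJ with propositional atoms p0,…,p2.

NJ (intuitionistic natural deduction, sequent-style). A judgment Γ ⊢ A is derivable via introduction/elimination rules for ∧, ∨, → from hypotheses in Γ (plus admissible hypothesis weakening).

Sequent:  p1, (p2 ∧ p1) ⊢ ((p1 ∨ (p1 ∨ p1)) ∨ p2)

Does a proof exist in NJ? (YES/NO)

Derivation (root first):
[∨I₁] p1, (p2 ∧ p1) ⊢ ((p1 ∨ (p1 ∨ p1)) ∨ p2)
  [∨I₂] p1, (p2 ∧ p1) ⊢ (p1 ∨ (p1 ∨ p1))
    [Wk] p1, (p2 ∧ p1) ⊢ (p1 ∨ p1)
      [∨I₁] p1 ⊢ (p1 ∨ p1)
        [Ax] p1 ⊢ p1

Result: YES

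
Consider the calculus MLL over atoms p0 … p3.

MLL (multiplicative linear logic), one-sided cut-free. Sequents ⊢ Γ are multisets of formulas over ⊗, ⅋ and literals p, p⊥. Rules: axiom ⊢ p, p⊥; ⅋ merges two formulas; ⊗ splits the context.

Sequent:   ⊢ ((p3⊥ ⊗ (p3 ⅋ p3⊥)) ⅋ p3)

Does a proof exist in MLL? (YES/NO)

Proof tree:
[⅋]  ⊢ ((p3⊥ ⊗ (p3 ⅋ p3⊥)) ⅋ p3)
  [⊗]  ⊢ p3, (p3⊥ ⊗ (p3 ⅋ p3⊥))
    [Ax]  ⊢ p3, p3⊥
    [⅋]  ⊢ (p3 ⅋ p3⊥)
      [Ax]  ⊢ p3, p3⊥

Result: YES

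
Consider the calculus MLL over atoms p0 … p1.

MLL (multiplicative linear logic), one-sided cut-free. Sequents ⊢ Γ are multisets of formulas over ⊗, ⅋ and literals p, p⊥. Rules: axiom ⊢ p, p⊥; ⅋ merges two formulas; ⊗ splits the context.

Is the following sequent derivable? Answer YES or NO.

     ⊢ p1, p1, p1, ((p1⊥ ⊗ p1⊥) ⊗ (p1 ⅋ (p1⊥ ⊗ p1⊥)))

Derivation (root first):
[⊗]  ⊢ p1, p1, p1, ((p1⊥ ⊗ p1⊥) ⊗ (p1 ⅋ (p1⊥ ⊗ p1⊥)))
  [⊗]  ⊢ p1, p1, (p1⊥ ⊗ p1⊥)
    [Ax]  ⊢ p1, p1⊥
    [Ax]  ⊢ p1, p1⊥
  [⅋]  ⊢ p1, (p1 ⅋ (p1⊥ ⊗ p1⊥))
    [⊗]  ⊢ p1, p1, (p1⊥ ⊗ p1⊥)
      [Ax]  ⊢ p1, p1⊥
      [Ax]  ⊢ p1, p1⊥

Result: YES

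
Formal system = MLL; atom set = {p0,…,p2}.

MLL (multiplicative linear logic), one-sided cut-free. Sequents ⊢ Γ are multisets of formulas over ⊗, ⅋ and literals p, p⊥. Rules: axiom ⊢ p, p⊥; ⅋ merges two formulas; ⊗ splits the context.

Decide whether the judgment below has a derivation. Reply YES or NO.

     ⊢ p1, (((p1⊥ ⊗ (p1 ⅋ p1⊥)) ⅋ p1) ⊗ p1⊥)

Derivation (root first):
[⊗]  ⊢ p1, (((p1⊥ ⊗ (p1 ⅋ p1⊥)) ⅋ p1) ⊗ p1⊥)
  [⅋]  ⊢ ((p1⊥ ⊗ (p1 ⅋ p1⊥)) ⅋ p1)
    [⊗]  ⊢ p1, (p1⊥ ⊗ (p1 ⅋ p1⊥))
      [Ax]  ⊢ p1, p1⊥
      [⅋]  ⊢ (p1 ⅋ p1⊥)
        [Ax]  ⊢ p1, p1⊥
  [Ax]  ⊢ p1, p1⊥

Result: YES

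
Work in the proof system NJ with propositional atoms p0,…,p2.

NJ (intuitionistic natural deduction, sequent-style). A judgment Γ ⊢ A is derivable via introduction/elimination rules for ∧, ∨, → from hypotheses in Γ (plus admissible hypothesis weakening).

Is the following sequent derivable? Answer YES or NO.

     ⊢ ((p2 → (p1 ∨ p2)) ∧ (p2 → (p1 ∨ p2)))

Derivation (root first):
[∧I]  ⊢ ((p2 → (p1 ∨ p2)) ∧ (p2 → (p1 ∨ p2)))
  [→I]  ⊢ (p2 → (p1 ∨ p2))
    [∨I₂] p2 ⊢ (p1 ∨ p2)
      [Ax] p2 ⊢ p2
  [→I]  ⊢ (p2 → (p1 ∨ p2))
    [∨I₂] p2 ⊢ (p1 ∨ p2)
      [Ax] p2 ⊢ p2

Result: YES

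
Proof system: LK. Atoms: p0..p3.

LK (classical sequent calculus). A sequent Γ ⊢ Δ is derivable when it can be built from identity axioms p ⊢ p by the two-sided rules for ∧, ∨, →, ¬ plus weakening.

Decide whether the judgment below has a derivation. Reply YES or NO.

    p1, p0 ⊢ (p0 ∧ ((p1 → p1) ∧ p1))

Proof tree:
[∧R] p1, p0 ⊢ (p0 ∧ ((p1 → p1) ∧ p1))
  [Ax] p0 ⊢ p0
  [∧R] p1 ⊢ ((p1 → p1) ∧ p1)
    [→R]  ⊢ (p1 → p1)
      [Ax] p1 ⊢ p1
    [Ax] p1 ⊢ p1

Result: YES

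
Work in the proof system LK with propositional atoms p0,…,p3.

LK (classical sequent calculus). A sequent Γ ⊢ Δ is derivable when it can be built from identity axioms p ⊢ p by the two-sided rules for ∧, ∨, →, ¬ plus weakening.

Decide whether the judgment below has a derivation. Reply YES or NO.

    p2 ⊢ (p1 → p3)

Truth-table refutation:
  v=0000: Γ:[p2=F] Δ:[(p1 → p3)=T] refutes=False
  v=0001: Γ:[p2=F] Δ:[(p1 → p3)=T] refutes=False
  v=0010: Γ:[p2=T] Δ:[(p1 → p3)=T] refutes=False
  v=0011: Γ:[p2=T] Δ:[(p1 → p3)=T] refutes=False
  v=0100: Γ:[p2=F] Δ:[(p1 → p3)=F] refutes=False
  v=0101: Γ:[p2=F] Δ:[(p1 → p3)=T] refutes=False
  v=0110: Γ:[p2=T] Δ:[(p1 → p3)=F] refutes=True  ← countermodel

Result: NO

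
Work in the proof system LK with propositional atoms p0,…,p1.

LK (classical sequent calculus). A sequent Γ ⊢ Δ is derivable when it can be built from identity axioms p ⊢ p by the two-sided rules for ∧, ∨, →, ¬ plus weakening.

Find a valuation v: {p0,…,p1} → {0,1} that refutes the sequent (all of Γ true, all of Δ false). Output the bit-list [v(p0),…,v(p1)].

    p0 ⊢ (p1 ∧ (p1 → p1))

Truth-table refutation:
  v=00: Γ:[p0=F] Δ:[(p1 ∧ (p1 → p1))=F] refutes=False
  v=01: Γ:[p0=F] Δ:[(p1 ∧ (p1 → p1))=T] refutes=False
  v=10: Γ:[p0=T] Δ:[(p1 ∧ (p1 → p1))=F] refutes=True  ← countermodel

Result: [1, 0]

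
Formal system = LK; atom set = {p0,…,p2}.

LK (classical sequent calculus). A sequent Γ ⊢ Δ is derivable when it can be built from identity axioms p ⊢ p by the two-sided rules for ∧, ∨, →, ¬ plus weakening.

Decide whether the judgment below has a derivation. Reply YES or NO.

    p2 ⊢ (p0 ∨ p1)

Search for a countermodel by truth-table:
  v=000: Γ:[p2=F] Δ:[(p0 ∨ p1)=F] refutes=False
  v=001: Γ:[p2=T] Δ:[(p0 ∨ p1)=F] refutes=True  ← countermodel

Result: NO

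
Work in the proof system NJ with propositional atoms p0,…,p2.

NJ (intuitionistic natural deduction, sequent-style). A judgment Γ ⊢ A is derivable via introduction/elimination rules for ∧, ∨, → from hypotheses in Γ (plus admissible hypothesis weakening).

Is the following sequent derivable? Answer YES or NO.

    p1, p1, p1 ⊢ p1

Derivation (root first):
[Wk] p1, p1, p1 ⊢ p1
  [Wk] p1, p1 ⊢ p1
    [Ax] p1 ⊢ p1

Result: YES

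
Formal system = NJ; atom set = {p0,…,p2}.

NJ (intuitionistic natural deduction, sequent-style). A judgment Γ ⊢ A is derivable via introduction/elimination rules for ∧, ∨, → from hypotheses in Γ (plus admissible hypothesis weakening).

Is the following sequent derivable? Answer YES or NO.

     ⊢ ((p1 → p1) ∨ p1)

Derivation trace:
[∨I₁]  ⊢ ((p1 → p1) ∨ p1)
  [→I]  ⊢ (p1 → p1)
    [Ax] p1 ⊢ p1

Result: YES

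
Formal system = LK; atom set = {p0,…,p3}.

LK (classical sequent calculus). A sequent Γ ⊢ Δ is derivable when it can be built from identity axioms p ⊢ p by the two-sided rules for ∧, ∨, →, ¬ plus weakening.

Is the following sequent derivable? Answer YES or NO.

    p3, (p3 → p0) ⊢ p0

Proof tree:
[→L] p3, (p3 → p0) ⊢ p0
  [WL] p3, p3 ⊢ p3
    [Ax] p3 ⊢ p3
  [Ax] p0 ⊢ p0

Result: YES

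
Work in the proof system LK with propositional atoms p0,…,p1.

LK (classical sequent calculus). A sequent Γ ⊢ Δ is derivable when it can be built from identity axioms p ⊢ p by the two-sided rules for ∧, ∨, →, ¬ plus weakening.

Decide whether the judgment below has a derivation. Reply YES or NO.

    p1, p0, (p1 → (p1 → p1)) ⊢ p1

Proof tree:
[→L] p1, p0, (p1 → (p1 → p1)) ⊢ p1
  [Ax] p1 ⊢ p1
  [→L] p1, p0, (p1 → p1) ⊢ p1
    [WL] p1, p0 ⊢ p1
      [Ax] p1 ⊢ p1
    [Ax] p1 ⊢ p1

Result: YES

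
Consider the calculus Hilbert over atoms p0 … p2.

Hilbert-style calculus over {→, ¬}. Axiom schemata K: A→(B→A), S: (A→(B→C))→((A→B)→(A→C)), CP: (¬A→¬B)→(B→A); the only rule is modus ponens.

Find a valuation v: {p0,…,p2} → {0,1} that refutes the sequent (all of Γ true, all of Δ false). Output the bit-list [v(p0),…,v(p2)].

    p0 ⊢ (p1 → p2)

Truth-table refutation:
  v=000: Γ:[p0=F] Δ:[(p1 → p2)=T] refutes=False
  v=001: Γ:[p0=F] Δ:[(p1 → p2)=T] refutes=False
  v=010: Γ:[p0=F] Δ:[(p1 → p2)=F] refutes=False
  v=011: Γ:[p0=F] Δ:[(p1 → p2)=T] refutes=False
  v=100: Γ:[p0=T] Δ:[(p1 → p2)=T] refutes=False
  v=101: Γ:[p0=T] Δ:[(p1 → p2)=T] refutes=False
  v=110: Γ:[p0=T] Δ:[(p1 → p2)=F] refutes=True  ← countermodel

Result: [1, 1, 0]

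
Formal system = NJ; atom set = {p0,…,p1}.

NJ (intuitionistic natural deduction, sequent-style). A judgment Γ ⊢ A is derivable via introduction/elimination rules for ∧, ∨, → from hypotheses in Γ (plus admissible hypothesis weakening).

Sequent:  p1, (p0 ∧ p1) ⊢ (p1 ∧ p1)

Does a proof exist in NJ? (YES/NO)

Derivation trace:
[Wk] p1, (p0 ∧ p1) ⊢ (p1 ∧ p1)
  [∧I] p1 ⊢ (p1 ∧ p1)
    [Ax] p1 ⊢ p1
    [Ax] p1 ⊢ p1

Result: YES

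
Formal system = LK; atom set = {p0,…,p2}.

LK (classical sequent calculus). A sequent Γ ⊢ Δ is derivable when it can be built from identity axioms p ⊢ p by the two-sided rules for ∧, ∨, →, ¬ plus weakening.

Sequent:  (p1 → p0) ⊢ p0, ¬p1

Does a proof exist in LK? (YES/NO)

Derivation (root first):
[¬R] (p1 → p0) ⊢ p0, ¬p1
  [→L] p1, (p1 → p0) ⊢ p0
    [Ax] p1 ⊢ p1
    [Ax] p0 ⊢ p0

Result: YES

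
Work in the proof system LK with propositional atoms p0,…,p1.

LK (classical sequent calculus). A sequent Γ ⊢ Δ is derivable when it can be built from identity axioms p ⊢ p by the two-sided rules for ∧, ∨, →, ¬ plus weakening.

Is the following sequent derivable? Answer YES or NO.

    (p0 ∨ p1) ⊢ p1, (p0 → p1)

Enumerate valuations to refute Γ ⊢ Δ:
  v=00: Γ:[(p0 ∨ p1)=F] Δ:[p1=F, (p0 → p1)=T] refutes=False
  v=01: Γ:[(p0 ∨ p1)=T] Δ:[p1=T, (p0 → p1)=T] refutes=False
  v=10: Γ:[(p0 ∨ p1)=T] Δ:[p1=F, (p0 → p1)=F] refutes=True  ← countermodel

Result: NO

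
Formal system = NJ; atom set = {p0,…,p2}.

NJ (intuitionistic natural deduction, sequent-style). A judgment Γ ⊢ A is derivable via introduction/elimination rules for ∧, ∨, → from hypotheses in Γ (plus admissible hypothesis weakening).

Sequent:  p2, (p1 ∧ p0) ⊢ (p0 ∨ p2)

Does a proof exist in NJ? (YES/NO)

Derivation trace:
[∨I₂] p2, (p1 ∧ p0) ⊢ (p0 ∨ p2)
  [Wk] p2, (p1 ∧ p0) ⊢ p2
    [Ax] p2 ⊢ p2

Result: YES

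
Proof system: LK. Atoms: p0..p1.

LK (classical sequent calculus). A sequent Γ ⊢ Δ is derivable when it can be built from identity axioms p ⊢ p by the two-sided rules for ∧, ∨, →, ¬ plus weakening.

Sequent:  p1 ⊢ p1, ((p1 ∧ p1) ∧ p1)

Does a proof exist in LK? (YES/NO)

Proof tree:
[∧R] p1 ⊢ p1, ((p1 ∧ p1) ∧ p1)
  [∧R] p1 ⊢ p1, (p1 ∧ p1)
    [Ax] p1 ⊢ p1
    [WR] p1 ⊢ p1, p1
      [Ax] p1 ⊢ p1
  [Ax] p1 ⊢ p1

Result: YES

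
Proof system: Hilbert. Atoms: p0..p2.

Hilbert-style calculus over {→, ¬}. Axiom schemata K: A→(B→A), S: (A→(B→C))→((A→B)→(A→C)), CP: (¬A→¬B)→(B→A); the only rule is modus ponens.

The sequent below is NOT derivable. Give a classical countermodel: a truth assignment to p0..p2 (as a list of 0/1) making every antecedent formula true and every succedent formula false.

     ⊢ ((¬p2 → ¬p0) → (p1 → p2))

Enumerate valuations to refute Γ ⊢ Δ:
  v=000: Γ:[] Δ:[((¬p2 → ¬p0) → (p1 → p2))=T] refutes=False
  v=001: Γ:[] Δ:[((¬p2 → ¬p0) → (p1 → p2))=T] refutes=False
  v=010: Γ:[] Δ:[((¬p2 → ¬p0) → (p1 → p2))=F] refutes=True  ← countermodel

Result: [0, 1, 0]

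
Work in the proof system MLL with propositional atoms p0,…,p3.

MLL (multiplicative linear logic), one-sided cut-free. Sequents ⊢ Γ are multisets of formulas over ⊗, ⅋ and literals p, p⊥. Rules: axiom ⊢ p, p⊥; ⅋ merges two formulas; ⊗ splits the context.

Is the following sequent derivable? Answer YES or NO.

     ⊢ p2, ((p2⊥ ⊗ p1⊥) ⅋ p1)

Derivation (root first):
[⅋]  ⊢ p2, ((p2⊥ ⊗ p1⊥) ⅋ p1)
  [⊗]  ⊢ p2, p1, (p2⊥ ⊗ p1⊥)
    [Ax]  ⊢ p2, p2⊥
    [Ax]  ⊢ p1, p1⊥

Result: YES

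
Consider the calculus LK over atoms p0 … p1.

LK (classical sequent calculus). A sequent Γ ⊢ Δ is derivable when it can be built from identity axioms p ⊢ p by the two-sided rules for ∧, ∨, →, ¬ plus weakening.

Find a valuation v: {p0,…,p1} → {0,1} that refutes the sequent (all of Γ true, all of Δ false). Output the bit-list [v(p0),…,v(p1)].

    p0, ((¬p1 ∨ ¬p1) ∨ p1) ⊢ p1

Search for a countermodel by truth-table:
  v=00: Γ:[p0=F, ((¬p1 ∨ ¬p1) ∨ p1)=T] Δ:[p1=F] refutes=False
  v=01: Γ:[p0=F, ((¬p1 ∨ ¬p1) ∨ p1)=T] Δ:[p1=T] refutes=False
  v=10: Γ:[p0=T, ((¬p1 ∨ ¬p1) ∨ p1)=T] Δ:[p1=F] refutes=True  ← countermodel

Result: [1, 0]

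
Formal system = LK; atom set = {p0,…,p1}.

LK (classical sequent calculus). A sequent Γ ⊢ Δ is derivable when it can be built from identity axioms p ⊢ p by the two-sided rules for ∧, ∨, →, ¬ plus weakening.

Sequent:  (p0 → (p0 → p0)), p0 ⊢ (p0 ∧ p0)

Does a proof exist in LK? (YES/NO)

Derivation (root first):
[∧R] (p0 → (p0 → p0)), p0 ⊢ (p0 ∧ p0)
  [→L] p0, (p0 → (p0 → p0)) ⊢ p0
    [Ax] p0 ⊢ p0
    [→L] p0, (p0 → p0) ⊢ p0
      [Ax] p0 ⊢ p0
      [Ax] p0 ⊢ p0
  [Ax] p0 ⊢ p0

Result: YES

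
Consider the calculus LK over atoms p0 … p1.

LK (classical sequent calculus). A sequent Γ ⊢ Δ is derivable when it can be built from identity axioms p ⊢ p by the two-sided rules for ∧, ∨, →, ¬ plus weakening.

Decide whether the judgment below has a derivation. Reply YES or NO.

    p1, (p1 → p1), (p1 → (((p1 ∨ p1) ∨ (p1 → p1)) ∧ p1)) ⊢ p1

Proof tree:
[→L] p1, (p1 → p1), (p1 → (((p1 ∨ p1) ∨ (p1 → p1)) ∧ p1)) ⊢ p1
  [WR] p1, (p1 → p1) ⊢ p1, p1
    [→L] p1, (p1 → p1) ⊢ p1
      [Ax] p1 ⊢ p1
      [Ax] p1 ⊢ p1
  [∧L] (((p1 ∨ p1) ∨ (p1 → p1)) ∧ p1) ⊢ p1
    [∨L] p1, ((p1 ∨ p1) ∨ (p1 → p1)) ⊢ p1
      [∨L] (p1 ∨ p1) ⊢ p1
        [Ax] p1 ⊢ p1
        [Ax] p1 ⊢ p1
      [→L] p1, (p1 → p1) ⊢ p1
        [Ax] p1 ⊢ p1
        [Ax] p1 ⊢ p1

Result: YES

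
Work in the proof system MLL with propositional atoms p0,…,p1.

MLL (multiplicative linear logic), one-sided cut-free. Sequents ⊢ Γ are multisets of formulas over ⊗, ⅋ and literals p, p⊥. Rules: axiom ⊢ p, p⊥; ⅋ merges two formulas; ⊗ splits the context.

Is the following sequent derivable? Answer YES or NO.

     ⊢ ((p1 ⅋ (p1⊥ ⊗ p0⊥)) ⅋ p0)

Proof tree:
[⅋]  ⊢ ((p1 ⅋ (p1⊥ ⊗ p0⊥)) ⅋ p0)
  [⅋]  ⊢ p0, (p1 ⅋ (p1⊥ ⊗ p0⊥))
    [⊗]  ⊢ p1, p0, (p1⊥ ⊗ p0⊥)
      [Ax]  ⊢ p1, p1⊥
      [Ax]  ⊢ p0, p0⊥

Result: YES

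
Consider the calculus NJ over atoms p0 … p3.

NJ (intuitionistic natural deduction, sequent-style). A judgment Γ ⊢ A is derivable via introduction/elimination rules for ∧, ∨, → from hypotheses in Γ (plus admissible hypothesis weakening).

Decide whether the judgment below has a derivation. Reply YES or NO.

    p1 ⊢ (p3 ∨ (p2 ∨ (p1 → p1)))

Proof tree:
[∨I₂] p1 ⊢ (p3 ∨ (p2 ∨ (p1 → p1)))
  [Wk] p1 ⊢ (p2 ∨ (p1 → p1))
    [∨I₂]  ⊢ (p2 ∨ (p1 → p1))
      [→I]  ⊢ (p1 → p1)
        [Ax] p1 ⊢ p1

Result: YES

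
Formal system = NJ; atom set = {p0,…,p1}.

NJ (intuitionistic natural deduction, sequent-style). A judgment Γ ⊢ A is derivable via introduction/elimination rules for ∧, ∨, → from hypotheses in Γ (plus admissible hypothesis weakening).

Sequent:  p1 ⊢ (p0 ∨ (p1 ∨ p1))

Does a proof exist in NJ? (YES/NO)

Derivation trace:
[∨I₂] p1 ⊢ (p0 ∨ (p1 ∨ p1))
  [∨I₁] p1 ⊢ (p1 ∨ p1)
    [Ax] p1 ⊢ p1

Result: YES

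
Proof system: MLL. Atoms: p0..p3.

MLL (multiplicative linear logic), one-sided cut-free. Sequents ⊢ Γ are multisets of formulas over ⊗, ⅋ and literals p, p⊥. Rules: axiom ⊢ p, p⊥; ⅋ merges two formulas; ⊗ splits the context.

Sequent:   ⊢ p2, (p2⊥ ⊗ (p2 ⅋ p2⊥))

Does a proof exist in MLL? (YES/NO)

Proof tree:
[⊗]  ⊢ p2, (p2⊥ ⊗ (p2 ⅋ p2⊥))
  [Ax]  ⊢ p2, p2⊥
  [⅋]  ⊢ (p2 ⅋ p2⊥)
    [Ax]  ⊢ p2, p2⊥

Result: YES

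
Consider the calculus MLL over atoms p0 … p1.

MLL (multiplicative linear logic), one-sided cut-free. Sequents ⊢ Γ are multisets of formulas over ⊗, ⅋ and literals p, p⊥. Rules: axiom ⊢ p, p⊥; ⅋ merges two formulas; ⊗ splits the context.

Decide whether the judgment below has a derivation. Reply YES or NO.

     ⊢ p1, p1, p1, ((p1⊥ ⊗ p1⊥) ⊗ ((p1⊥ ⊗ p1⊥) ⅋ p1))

Derivation trace:
[⊗]  ⊢ p1, p1, p1, ((p1⊥ ⊗ p1⊥) ⊗ ((p1⊥ ⊗ p1⊥) ⅋ p1))
  [⊗]  ⊢ p1, p1, (p1⊥ ⊗ p1⊥)
    [Ax]  ⊢ p1, p1⊥
    [Ax]  ⊢ p1, p1⊥
  [⅋]  ⊢ p1, ((p1⊥ ⊗ p1⊥) ⅋ p1)
    [⊗]  ⊢ p1, p1, (p1⊥ ⊗ p1⊥)
      [Ax]  ⊢ p1, p1⊥
      [Ax]  ⊢ p1, p1⊥

Result: YES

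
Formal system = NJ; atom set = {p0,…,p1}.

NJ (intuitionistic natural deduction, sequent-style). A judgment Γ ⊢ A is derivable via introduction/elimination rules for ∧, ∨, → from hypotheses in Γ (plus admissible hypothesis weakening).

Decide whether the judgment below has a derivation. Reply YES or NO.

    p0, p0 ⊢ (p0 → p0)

Derivation (root first):
[Wk] p0, p0 ⊢ (p0 → p0)
  [→I] p0 ⊢ (p0 → p0)
    [Wk] p0, p0 ⊢ p0
      [Ax] p0 ⊢ p0

Result: YES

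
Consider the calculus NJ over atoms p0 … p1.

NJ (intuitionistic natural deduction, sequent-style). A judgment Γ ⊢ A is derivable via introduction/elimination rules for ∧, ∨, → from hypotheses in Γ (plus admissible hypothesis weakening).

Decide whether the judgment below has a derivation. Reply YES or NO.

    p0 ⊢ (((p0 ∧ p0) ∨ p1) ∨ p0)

Proof tree:
[∨I₁] p0 ⊢ (((p0 ∧ p0) ∨ p1) ∨ p0)
  [∨I₁] p0 ⊢ ((p0 ∧ p0) ∨ p1)
    [∧I] p0 ⊢ (p0 ∧ p0)
      [Ax] p0 ⊢ p0
      [Ax] p0 ⊢ p0

Result: YES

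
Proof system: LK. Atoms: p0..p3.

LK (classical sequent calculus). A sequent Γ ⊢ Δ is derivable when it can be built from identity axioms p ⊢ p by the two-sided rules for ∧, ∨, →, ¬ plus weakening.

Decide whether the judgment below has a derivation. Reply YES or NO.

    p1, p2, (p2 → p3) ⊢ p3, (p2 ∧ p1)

Proof tree:
[→L] p1, p2, (p2 → p3) ⊢ p3, (p2 ∧ p1)
  [WR] p1, p2 ⊢ (p2 ∧ p1), p2
    [∧R] p1, p2 ⊢ (p2 ∧ p1)
      [Ax] p2 ⊢ p2
      [Ax] p1 ⊢ p1
  [Ax] p3 ⊢ p3

Result: YES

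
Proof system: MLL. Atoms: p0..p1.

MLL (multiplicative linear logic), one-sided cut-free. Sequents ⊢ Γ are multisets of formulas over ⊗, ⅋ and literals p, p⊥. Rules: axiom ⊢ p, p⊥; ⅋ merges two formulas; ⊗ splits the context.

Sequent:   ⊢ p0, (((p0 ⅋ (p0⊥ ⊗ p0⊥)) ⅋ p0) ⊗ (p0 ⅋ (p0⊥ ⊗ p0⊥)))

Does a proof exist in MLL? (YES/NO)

Derivation trace:
[⊗]  ⊢ p0, (((p0 ⅋ (p0⊥ ⊗ p0⊥)) ⅋ p0) ⊗ (p0 ⅋ (p0⊥ ⊗ p0⊥)))
  [⅋]  ⊢ ((p0 ⅋ (p0⊥ ⊗ p0⊥)) ⅋ p0)
    [⅋]  ⊢ p0, (p0 ⅋ (p0⊥ ⊗ p0⊥))
      [⊗]  ⊢ p0, p0, (p0⊥ ⊗ p0⊥)
        [Ax]  ⊢ p0, p0⊥
        [Ax]  ⊢ p0, p0⊥
  [⅋]  ⊢ p0, (p0 ⅋ (p0⊥ ⊗ p0⊥))
    [⊗]  ⊢ p0, p0, (p0⊥ ⊗ p0⊥)
      [Ax]  ⊢ p0, p0⊥
      [Ax]  ⊢ p0, p0⊥

Result: YES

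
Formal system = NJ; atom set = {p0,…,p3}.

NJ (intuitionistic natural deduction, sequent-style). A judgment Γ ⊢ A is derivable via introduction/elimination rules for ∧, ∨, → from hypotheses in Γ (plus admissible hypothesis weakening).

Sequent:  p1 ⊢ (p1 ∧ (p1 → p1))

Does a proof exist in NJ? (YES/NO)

Derivation (root first):
[∧I] p1 ⊢ (p1 ∧ (p1 → p1))
  [Ax] p1 ⊢ p1
  [→I]  ⊢ (p1 → p1)
    [Ax] p1 ⊢ p1

Result: YES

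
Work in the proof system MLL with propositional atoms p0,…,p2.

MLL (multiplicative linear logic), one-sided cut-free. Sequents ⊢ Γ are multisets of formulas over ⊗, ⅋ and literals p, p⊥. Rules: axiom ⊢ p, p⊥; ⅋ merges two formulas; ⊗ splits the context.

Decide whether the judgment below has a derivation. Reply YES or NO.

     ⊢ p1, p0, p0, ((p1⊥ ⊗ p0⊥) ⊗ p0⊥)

Proof tree:
[⊗]  ⊢ p1, p0, p0, ((p1⊥ ⊗ p0⊥) ⊗ p0⊥)
  [⊗]  ⊢ p1, p0, (p1⊥ ⊗ p0⊥)
    [Ax]  ⊢ p1, p1⊥
    [Ax]  ⊢ p0, p0⊥
  [Ax]  ⊢ p0, p0⊥

Result: YES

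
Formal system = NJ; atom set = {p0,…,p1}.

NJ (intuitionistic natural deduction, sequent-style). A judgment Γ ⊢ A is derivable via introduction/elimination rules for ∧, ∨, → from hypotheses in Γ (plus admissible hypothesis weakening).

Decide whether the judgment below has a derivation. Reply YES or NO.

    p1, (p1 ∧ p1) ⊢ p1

Derivation (root first):
[→E] p1, (p1 ∧ p1) ⊢ p1
  [→I]  ⊢ (p1 → p1)
    [Ax] p1 ⊢ p1
  [Wk] p1, (p1 ∧ p1) ⊢ p1
    [Ax] p1 ⊢ p1

Result: YES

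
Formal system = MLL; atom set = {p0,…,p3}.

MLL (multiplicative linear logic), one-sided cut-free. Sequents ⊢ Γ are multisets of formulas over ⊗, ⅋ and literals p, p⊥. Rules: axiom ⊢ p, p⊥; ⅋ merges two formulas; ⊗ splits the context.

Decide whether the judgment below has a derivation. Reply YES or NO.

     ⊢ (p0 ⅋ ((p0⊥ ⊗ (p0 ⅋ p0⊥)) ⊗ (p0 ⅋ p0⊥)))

Proof tree:
[⅋]  ⊢ (p0 ⅋ ((p0⊥ ⊗ (p0 ⅋ p0⊥)) ⊗ (p0 ⅋ p0⊥)))
  [⊗]  ⊢ p0, ((p0⊥ ⊗ (p0 ⅋ p0⊥)) ⊗ (p0 ⅋ p0⊥))
    [⊗]  ⊢ p0, (p0⊥ ⊗ (p0 ⅋ p0⊥))
      [Ax]  ⊢ p0, p0⊥
      [⅋]  ⊢ (p0 ⅋ p0⊥)
        [Ax]  ⊢ p0, p0⊥
    [⅋]  ⊢ (p0 ⅋ p0⊥)
      [Ax]  ⊢ p0, p0⊥

Result: YES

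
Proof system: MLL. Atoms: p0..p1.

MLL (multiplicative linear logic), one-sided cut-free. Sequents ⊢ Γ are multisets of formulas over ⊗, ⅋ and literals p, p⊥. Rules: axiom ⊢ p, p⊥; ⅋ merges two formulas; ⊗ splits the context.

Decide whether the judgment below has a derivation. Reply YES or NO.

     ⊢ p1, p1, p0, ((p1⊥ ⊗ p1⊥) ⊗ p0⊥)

Derivation (root first):
[⊗]  ⊢ p1, p1, p0, ((p1⊥ ⊗ p1⊥) ⊗ p0⊥)
  [⊗]  ⊢ p1, p1, (p1⊥ ⊗ p1⊥)
    [Ax]  ⊢ p1, p1⊥
    [Ax]  ⊢ p1, p1⊥
  [Ax]  ⊢ p0, p0⊥

Result: YES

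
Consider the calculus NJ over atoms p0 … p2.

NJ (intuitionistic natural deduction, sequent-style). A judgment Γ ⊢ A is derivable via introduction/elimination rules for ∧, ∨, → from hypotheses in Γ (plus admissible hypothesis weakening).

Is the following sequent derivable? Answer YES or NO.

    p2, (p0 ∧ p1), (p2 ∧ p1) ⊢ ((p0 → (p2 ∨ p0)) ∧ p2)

Derivation (root first):
[∧I] p2, (p0 ∧ p1), (p2 ∧ p1) ⊢ ((p0 → (p2 ∨ p0)) ∧ p2)
  [→I] (p2 ∧ p1) ⊢ (p0 → (p2 ∨ p0))
    [∨I₂] p0, (p2 ∧ p1) ⊢ (p2 ∨ p0)
      [Wk] p0, (p2 ∧ p1) ⊢ p0
        [Ax] p0 ⊢ p0
  [Wk] p2, (p0 ∧ p1) ⊢ p2
    [Ax] p2 ⊢ p2

Result: YES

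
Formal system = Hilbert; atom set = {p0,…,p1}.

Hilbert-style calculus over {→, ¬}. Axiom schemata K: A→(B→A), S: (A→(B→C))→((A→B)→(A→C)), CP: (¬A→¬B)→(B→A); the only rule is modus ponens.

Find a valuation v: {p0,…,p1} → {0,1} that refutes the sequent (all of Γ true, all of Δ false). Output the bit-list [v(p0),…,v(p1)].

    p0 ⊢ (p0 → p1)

Enumerate valuations to refute Γ ⊢ Δ:
  v=00: Γ:[p0=F] Δ:[(p0 → p1)=T] refutes=False
  v=01: Γ:[p0=F] Δ:[(p0 → p1)=T] refutes=False
  v=10: Γ:[p0=T] Δ:[(p0 → p1)=F] refutes=True  ← countermodel

Result: [1, 0]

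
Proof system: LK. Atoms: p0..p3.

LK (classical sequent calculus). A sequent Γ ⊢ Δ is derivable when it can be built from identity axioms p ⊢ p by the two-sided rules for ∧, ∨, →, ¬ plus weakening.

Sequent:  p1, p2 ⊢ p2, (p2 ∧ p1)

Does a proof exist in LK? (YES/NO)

Derivation trace:
[∧R] p1, p2 ⊢ p2, (p2 ∧ p1)
  [WR] p2 ⊢ p2, p2
    [Ax] p2 ⊢ p2
  [Ax] p1 ⊢ p1

Result: YES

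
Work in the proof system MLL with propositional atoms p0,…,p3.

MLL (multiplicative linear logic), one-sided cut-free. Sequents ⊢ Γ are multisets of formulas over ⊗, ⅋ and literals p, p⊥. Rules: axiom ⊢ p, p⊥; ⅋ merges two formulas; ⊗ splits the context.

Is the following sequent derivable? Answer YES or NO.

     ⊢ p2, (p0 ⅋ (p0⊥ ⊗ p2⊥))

Derivation (root first):
[⅋]  ⊢ p2, (p0 ⅋ (p0⊥ ⊗ p2⊥))
  [⊗]  ⊢ p0, p2, (p0⊥ ⊗ p2⊥)
    [Ax]  ⊢ p0, p0⊥
    [Ax]  ⊢ p2, p2⊥

Result: YES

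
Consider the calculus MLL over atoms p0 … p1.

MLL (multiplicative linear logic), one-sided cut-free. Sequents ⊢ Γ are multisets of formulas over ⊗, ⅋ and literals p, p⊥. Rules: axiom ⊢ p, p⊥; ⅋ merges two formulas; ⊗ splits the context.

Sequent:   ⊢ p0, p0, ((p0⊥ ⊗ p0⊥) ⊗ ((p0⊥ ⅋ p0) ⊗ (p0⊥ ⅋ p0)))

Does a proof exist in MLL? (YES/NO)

Derivation (root first):
[⊗]  ⊢ p0, p0, ((p0⊥ ⊗ p0⊥) ⊗ ((p0⊥ ⅋ p0) ⊗ (p0⊥ ⅋ p0)))
  [⊗]  ⊢ p0, p0, (p0⊥ ⊗ p0⊥)
    [Ax]  ⊢ p0, p0⊥
    [Ax]  ⊢ p0, p0⊥
  [⊗]  ⊢ ((p0⊥ ⅋ p0) ⊗ (p0⊥ ⅋ p0))
    [⅋]  ⊢ (p0⊥ ⅋ p0)
      [Ax]  ⊢ p0, p0⊥
    [⅋]  ⊢ (p0⊥ ⅋ p0)
      [Ax]  ⊢ p0, p0⊥

Result: YES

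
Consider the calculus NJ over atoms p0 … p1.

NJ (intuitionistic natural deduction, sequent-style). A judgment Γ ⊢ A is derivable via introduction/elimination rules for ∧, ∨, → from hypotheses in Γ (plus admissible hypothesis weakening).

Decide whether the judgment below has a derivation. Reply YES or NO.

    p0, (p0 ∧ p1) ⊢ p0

Derivation (root first):
[Wk] p0, (p0 ∧ p1) ⊢ p0
  [→E] p0 ⊢ p0
    [→I]  ⊢ (p0 → p0)
      [Ax] p0 ⊢ p0
    [Ax] p0 ⊢ p0

Result: YES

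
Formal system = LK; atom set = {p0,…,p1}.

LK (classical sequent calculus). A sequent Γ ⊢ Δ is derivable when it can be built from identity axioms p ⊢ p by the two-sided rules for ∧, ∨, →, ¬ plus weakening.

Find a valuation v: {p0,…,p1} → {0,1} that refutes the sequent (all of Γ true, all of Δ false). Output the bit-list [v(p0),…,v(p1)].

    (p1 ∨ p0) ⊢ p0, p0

Truth-table refutation:
  v=00: Γ:[(p1 ∨ p0)=F] Δ:[p0=F, p0=F] refutes=False
  v=01: Γ:[(p1 ∨ p0)=T] Δ:[p0=F, p0=F] refutes=True  ← countermodel

Result: [0, 1]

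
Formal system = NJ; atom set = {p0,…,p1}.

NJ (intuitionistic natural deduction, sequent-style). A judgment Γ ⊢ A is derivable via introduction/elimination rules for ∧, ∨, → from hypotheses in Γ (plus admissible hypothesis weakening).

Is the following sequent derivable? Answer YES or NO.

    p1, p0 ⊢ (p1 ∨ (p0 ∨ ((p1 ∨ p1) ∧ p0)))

Proof tree:
[∨I₂] p1, p0 ⊢ (p1 ∨ (p0 ∨ ((p1 ∨ p1) ∧ p0)))
  [∨I₂] p1, p0 ⊢ (p0 ∨ ((p1 ∨ p1) ∧ p0))
    [∧I] p1, p0 ⊢ ((p1 ∨ p1) ∧ p0)
      [∨I₁] p1 ⊢ (p1 ∨ p1)
        [Ax] p1 ⊢ p1
      [Wk] p0, p0 ⊢ p0
        [Ax] p0 ⊢ p0

Result: YES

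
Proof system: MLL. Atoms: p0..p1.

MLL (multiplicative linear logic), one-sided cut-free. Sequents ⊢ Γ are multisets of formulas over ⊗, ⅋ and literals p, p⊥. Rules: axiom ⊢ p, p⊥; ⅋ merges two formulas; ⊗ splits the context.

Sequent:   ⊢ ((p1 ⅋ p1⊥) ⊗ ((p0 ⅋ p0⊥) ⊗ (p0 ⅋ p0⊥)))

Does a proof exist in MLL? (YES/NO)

Derivation trace:
[⊗]  ⊢ ((p1 ⅋ p1⊥) ⊗ ((p0 ⅋ p0⊥) ⊗ (p0 ⅋ p0⊥)))
  [⅋]  ⊢ (p1 ⅋ p1⊥)
    [Ax]  ⊢ p1, p1⊥
  [⊗]  ⊢ ((p0 ⅋ p0⊥) ⊗ (p0 ⅋ p0⊥))
    [⅋]  ⊢ (p0 ⅋ p0⊥)
      [Ax]  ⊢ p0, p0⊥
    [⅋]  ⊢ (p0 ⅋ p0⊥)
      [Ax]  ⊢ p0, p0⊥

Result: YES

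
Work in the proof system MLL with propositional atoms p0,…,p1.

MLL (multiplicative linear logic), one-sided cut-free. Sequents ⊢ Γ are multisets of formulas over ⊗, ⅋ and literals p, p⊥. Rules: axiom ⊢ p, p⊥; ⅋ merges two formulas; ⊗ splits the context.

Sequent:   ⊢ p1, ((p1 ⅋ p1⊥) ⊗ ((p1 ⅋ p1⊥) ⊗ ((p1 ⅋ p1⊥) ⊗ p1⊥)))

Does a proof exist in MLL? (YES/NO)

Derivation (root first):
[⊗]  ⊢ p1, ((p1 ⅋ p1⊥) ⊗ ((p1 ⅋ p1⊥) ⊗ ((p1 ⅋ p1⊥) ⊗ p1⊥)))
  [⅋]  ⊢ (p1 ⅋ p1⊥)
    [Ax]  ⊢ p1, p1⊥
  [⊗]  ⊢ p1, ((p1 ⅋ p1⊥) ⊗ ((p1 ⅋ p1⊥) ⊗ p1⊥))
    [⅋]  ⊢ (p1 ⅋ p1⊥)
      [Ax]  ⊢ p1, p1⊥
    [⊗]  ⊢ p1, ((p1 ⅋ p1⊥) ⊗ p1⊥)
      [⅋]  ⊢ (p1 ⅋ p1⊥)
        [Ax]  ⊢ p1, p1⊥
      [Ax]  ⊢ p1, p1⊥

Result: YES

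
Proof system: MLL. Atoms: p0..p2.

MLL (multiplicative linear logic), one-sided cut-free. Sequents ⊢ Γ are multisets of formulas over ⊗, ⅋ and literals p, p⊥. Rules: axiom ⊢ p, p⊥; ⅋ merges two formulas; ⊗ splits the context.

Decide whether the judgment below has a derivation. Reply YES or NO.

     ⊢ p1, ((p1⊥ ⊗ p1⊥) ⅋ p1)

Derivation trace:
[⅋]  ⊢ p1, ((p1⊥ ⊗ p1⊥) ⅋ p1)
  [⊗]  ⊢ p1, p1, (p1⊥ ⊗ p1⊥)
    [Ax]  ⊢ p1, p1⊥
    [Ax]  ⊢ p1, p1⊥

Result: YES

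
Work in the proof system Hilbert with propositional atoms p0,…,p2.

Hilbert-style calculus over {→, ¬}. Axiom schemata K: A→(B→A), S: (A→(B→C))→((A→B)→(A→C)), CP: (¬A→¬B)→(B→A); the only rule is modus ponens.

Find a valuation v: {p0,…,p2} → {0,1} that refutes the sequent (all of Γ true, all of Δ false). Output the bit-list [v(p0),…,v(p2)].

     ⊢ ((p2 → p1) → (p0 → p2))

Search for a countermodel by truth-table:
  v=000: Γ:[] Δ:[((p2 → p1) → (p0 → p2))=T] refutes=False
  v=001: Γ:[] Δ:[((p2 → p1) → (p0 → p2))=T] refutes=False
  v=010: Γ:[] Δ:[((p2 → p1) → (p0 → p2))=T] refutes=False
  v=011: Γ:[] Δ:[((p2 → p1) → (p0 → p2))=T] refutes=False
  v=100: Γ:[] Δ:[((p2 → p1) → (p0 → p2))=F] refutes=True  ← countermodel

Result: [1, 0, 0]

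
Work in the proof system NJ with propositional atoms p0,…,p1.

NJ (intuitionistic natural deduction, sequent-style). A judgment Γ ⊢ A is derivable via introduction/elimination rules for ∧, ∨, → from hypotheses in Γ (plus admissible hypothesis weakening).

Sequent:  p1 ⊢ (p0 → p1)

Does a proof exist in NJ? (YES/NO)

Proof tree:
[→I] p1 ⊢ (p0 → p1)
  [Wk] p1, p0 ⊢ p1
    [Ax] p1 ⊢ p1

Result: YES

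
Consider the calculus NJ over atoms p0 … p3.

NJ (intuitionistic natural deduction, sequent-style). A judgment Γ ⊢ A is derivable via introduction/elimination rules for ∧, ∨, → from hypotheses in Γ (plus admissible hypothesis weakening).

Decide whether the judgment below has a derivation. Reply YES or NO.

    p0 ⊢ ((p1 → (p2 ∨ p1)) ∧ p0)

Proof tree:
[∧I] p0 ⊢ ((p1 → (p2 ∨ p1)) ∧ p0)
  [→I]  ⊢ (p1 → (p2 ∨ p1))
    [∨I₂] p1 ⊢ (p2 ∨ p1)
      [Ax] p1 ⊢ p1
  [Ax] p0 ⊢ p0

Result: YES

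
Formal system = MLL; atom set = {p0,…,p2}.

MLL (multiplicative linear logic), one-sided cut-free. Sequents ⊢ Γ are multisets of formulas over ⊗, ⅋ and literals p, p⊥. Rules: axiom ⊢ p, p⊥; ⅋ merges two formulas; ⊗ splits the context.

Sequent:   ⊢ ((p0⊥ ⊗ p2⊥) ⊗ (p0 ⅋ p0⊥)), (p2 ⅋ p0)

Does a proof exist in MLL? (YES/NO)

Derivation (root first):
[⅋]  ⊢ ((p0⊥ ⊗ p2⊥) ⊗ (p0 ⅋ p0⊥)), (p2 ⅋ p0)
  [⊗]  ⊢ p0, p2, ((p0⊥ ⊗ p2⊥) ⊗ (p0 ⅋ p0⊥))
    [⊗]  ⊢ p0, p2, (p0⊥ ⊗ p2⊥)
      [Ax]  ⊢ p0, p0⊥
      [Ax]  ⊢ p2, p2⊥
    [⅋]  ⊢ (p0 ⅋ p0⊥)
      [Ax]  ⊢ p0, p0⊥

Result: YES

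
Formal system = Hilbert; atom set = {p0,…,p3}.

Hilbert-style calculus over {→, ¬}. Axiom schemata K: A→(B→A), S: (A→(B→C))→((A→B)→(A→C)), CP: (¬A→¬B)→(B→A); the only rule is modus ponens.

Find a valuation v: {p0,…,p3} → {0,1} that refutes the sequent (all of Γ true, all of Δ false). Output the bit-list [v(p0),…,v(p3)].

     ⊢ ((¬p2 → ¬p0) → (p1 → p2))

Enumerate valuations to refute Γ ⊢ Δ:
  v=0000: Γ:[] Δ:[((¬p2 → ¬p0) → (p1 → p2))=T] refutes=False
  v=0001: Γ:[] Δ:[((¬p2 → ¬p0) → (p1 → p2))=T] refutes=False
  v=0010: Γ:[] Δ:[((¬p2 → ¬p0) → (p1 → p2))=T] refutes=False
  v=0011: Γ:[] Δ:[((¬p2 → ¬p0) → (p1 → p2))=T] refutes=False
  v=0100: Γ:[] Δ:[((¬p2 → ¬p0) → (p1 → p2))=F] refutes=True  ← countermodel

Result: [0, 1, 0, 0]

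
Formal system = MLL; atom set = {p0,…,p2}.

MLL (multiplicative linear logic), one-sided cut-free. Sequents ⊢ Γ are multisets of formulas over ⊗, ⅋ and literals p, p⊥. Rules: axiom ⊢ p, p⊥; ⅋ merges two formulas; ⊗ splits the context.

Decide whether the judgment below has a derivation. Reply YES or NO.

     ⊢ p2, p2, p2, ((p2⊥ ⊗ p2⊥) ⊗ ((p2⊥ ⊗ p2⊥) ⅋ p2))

Proof tree:
[⊗]  ⊢ p2, p2, p2, ((p2⊥ ⊗ p2⊥) ⊗ ((p2⊥ ⊗ p2⊥) ⅋ p2))
  [⊗]  ⊢ p2, p2, (p2⊥ ⊗ p2⊥)
    [Ax]  ⊢ p2, p2⊥
    [Ax]  ⊢ p2, p2⊥
  [⅋]  ⊢ p2, ((p2⊥ ⊗ p2⊥) ⅋ p2)
    [⊗]  ⊢ p2, p2, (p2⊥ ⊗ p2⊥)
      [Ax]  ⊢ p2, p2⊥
      [Ax]  ⊢ p2, p2⊥

Result: YES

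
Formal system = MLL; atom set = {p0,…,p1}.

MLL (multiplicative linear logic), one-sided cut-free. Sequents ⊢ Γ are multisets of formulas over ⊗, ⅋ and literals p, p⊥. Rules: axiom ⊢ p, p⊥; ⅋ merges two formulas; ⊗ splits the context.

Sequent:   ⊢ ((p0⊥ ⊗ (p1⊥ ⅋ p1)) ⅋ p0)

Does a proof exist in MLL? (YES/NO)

Proof tree:
[⅋]  ⊢ ((p0⊥ ⊗ (p1⊥ ⅋ p1)) ⅋ p0)
  [⊗]  ⊢ p0, (p0⊥ ⊗ (p1⊥ ⅋ p1))
    [Ax]  ⊢ p0, p0⊥
    [⅋]  ⊢ (p1⊥ ⅋ p1)
      [Ax]  ⊢ p1, p1⊥

Result: YES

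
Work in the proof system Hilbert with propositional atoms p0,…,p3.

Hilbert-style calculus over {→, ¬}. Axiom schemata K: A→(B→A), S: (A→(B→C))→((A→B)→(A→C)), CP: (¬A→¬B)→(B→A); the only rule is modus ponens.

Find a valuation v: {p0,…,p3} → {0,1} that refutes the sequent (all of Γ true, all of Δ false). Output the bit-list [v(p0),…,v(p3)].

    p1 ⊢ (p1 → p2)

Enumerate valuations to refute Γ ⊢ Δ:
  v=0000: Γ:[p1=F] Δ:[(p1 → p2)=T] refutes=False
  v=0001: Γ:[p1=F] Δ:[(p1 → p2)=T] refutes=False
  v=0010: Γ:[p1=F] Δ:[(p1 → p2)=T] refutes=False
  v=0011: Γ:[p1=F] Δ:[(p1 → p2)=T] refutes=False
  v=0100: Γ:[p1=T] Δ:[(p1 → p2)=F] refutes=True  ← countermodel

Result: [0, 1, 0, 0]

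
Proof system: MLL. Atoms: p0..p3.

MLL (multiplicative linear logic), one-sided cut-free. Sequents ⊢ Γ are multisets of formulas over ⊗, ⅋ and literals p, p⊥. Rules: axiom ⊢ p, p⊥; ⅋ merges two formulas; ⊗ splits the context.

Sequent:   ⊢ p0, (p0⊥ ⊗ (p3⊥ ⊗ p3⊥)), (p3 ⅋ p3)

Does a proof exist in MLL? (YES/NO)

Derivation (root first):
[⅋]  ⊢ p0, (p0⊥ ⊗ (p3⊥ ⊗ p3⊥)), (p3 ⅋ p3)
  [⊗]  ⊢ p0, p3, p3, (p0⊥ ⊗ (p3⊥ ⊗ p3⊥))
    [Ax]  ⊢ p0, p0⊥
    [⊗]  ⊢ p3, p3, (p3⊥ ⊗ p3⊥)
      [Ax]  ⊢ p3, p3⊥
      [Ax]  ⊢ p3, p3⊥

Result: YES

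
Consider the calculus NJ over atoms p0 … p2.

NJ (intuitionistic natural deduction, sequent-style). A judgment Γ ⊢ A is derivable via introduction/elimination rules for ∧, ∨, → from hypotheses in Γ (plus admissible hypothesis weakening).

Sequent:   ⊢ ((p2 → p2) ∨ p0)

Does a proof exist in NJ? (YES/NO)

Derivation trace:
[∨I₁]  ⊢ ((p2 → p2) ∨ p0)
  [→I]  ⊢ (p2 → p2)
    [Ax] p2 ⊢ p2

Result: YES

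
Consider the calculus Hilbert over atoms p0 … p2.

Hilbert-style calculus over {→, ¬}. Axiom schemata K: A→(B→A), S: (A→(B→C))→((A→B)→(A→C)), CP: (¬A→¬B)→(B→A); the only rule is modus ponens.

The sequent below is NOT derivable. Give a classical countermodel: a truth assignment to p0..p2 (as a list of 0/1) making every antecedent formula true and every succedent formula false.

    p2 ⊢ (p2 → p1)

Search for a countermodel by truth-table:
  v=000: Γ:[p2=F] Δ:[(p2 → p1)=T] refutes=False
  v=001: Γ:[p2=T] Δ:[(p2 → p1)=F] refutes=True  ← countermodel

Result: [0, 0, 1]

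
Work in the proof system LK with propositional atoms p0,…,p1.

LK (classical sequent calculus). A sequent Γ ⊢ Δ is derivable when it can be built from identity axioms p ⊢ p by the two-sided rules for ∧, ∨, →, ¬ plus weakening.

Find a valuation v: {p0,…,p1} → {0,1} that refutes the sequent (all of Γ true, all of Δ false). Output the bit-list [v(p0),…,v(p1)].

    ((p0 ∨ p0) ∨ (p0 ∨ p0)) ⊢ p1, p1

Search for a countermodel by truth-table:
  v=00: Γ:[((p0 ∨ p0) ∨ (p0 ∨ p0))=F] Δ:[p1=F, p1=F] refutes=False
  v=01: Γ:[((p0 ∨ p0) ∨ (p0 ∨ p0))=F] Δ:[p1=T, p1=T] refutes=False
  v=10: Γ:[((p0 ∨ p0) ∨ (p0 ∨ p0))=T] Δ:[p1=F, p1=F] refutes=True  ← countermodel

Result: [1, 0]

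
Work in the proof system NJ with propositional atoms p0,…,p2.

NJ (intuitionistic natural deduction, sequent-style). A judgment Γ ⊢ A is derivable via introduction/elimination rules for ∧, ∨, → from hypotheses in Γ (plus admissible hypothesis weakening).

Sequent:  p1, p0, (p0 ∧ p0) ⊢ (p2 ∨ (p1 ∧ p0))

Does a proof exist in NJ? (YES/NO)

Derivation trace:
[∨I₂] p1, p0, (p0 ∧ p0) ⊢ (p2 ∨ (p1 ∧ p0))
  [Wk] p1, p0, (p0 ∧ p0) ⊢ (p1 ∧ p0)
    [∧I] p1, p0 ⊢ (p1 ∧ p0)
      [Ax] p1 ⊢ p1
      [Ax] p0 ⊢ p0

Result: YES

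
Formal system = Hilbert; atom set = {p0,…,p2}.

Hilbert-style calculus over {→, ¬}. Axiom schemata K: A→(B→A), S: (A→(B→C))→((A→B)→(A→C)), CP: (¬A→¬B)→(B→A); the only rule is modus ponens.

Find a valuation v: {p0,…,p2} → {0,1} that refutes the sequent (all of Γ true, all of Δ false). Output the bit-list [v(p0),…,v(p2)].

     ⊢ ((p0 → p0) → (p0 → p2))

Search for a countermodel by truth-table:
  v=000: Γ:[] Δ:[((p0 → p0) → (p0 → p2))=T] refutes=False
  v=001: Γ:[] Δ:[((p0 → p0) → (p0 → p2))=T] refutes=False
  v=010: Γ:[] Δ:[((p0 → p0) → (p0 → p2))=T] refutes=False
  v=011: Γ:[] Δ:[((p0 → p0) → (p0 → p2))=T] refutes=False
  v=100: Γ:[] Δ:[((p0 → p0) → (p0 → p2))=F] refutes=True  ← countermodel

Result: [1, 0, 0]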